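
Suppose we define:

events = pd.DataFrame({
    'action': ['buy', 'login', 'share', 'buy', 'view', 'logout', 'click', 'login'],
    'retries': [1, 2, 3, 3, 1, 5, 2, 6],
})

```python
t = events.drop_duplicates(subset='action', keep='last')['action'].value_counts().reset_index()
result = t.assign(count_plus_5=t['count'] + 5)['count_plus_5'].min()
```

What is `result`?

6

drop duplicate action (keep=last):
   action  retries
2   share        3
3     buy        3
4    view        1
5  logout        5
6   click        2
7   login        6
value_counts of action:
action
share     1
buy       1
view      1
logout    1
click     1
login     1
Name: count, dtype: int64
reset_index():
   action  count
0   share      1
1     buy      1
2    view      1
3  logout      1
4   click      1
5   login      1
add column count_plus_5 = t['count'] + 5:
   action  count  count_plus_5
0   share      1             6
1     buy      1             6
2    view      1             6
3  logout      1             6
4   click      1             6
5   login      1             6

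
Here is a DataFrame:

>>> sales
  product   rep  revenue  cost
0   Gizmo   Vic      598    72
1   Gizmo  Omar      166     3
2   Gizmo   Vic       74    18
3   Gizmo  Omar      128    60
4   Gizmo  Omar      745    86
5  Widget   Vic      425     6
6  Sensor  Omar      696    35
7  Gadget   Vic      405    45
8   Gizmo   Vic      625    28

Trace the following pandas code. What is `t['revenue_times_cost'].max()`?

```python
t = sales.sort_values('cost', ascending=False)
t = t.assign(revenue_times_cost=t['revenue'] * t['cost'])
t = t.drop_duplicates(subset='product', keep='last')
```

24360

sort by cost descending:
  product   rep  revenue  cost
4   Gizmo  Omar      745    86
0   Gizmo   Vic      598    72
3   Gizmo  Omar      128    60
7  Gadget   Vic      405    45
6  Sensor  Omar      696    35
8   Gizmo   Vic      625    28
2   Gizmo   Vic       74    18
5  Widget   Vic      425     6
1   Gizmo  Omar      166     3
add column revenue_times_cost = t['revenue'] * t['cost']:
  product   rep  revenue  cost  revenue_times_cost
4   Gizmo  Omar      745    86               64070
0   Gizmo   Vic      598    72               43056
3   Gizmo  Omar      128    60                7680
7  Gadget   Vic      405    45               18225
6  Sensor  Omar      696    35               24360
8   Gizmo   Vic      625    28               17500
2   Gizmo   Vic       74    18                1332
5  Widget   Vic      425     6                2550
1   Gizmo  Omar      166     3                 498
drop duplicate product (keep=last):
  product   rep  revenue  cost  revenue_times_cost
7  Gadget   Vic      405    45               18225
6  Sensor  Omar      696    35               24360
5  Widget   Vic      425     6                2550
1   Gizmo  Omar      166     3                 498
The max of column 'revenue_times_cost' is 24360.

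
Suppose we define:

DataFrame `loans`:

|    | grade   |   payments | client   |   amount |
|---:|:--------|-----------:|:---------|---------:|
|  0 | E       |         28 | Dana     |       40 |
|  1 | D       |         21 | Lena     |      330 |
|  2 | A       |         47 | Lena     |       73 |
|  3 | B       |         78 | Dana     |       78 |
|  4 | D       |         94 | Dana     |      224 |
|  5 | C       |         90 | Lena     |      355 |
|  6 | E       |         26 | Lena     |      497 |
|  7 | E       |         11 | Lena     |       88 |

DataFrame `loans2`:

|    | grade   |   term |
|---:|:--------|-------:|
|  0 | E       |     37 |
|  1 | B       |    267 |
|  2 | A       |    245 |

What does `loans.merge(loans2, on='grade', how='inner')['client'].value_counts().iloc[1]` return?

merge on 'grade' (how='inner') → 5 rows:
  grade  payments client  amount  term
0     E        28   Dana      40    37
1     A        47   Lena      73   245
2     B        78   Dana      78   267
3     E        26   Lena     497    37
4     E        11   Lena      88    37
value_counts of client:
client
Lena    3
Dana    2
Name: count, dtype: int64
So iloc[1] = 2.

2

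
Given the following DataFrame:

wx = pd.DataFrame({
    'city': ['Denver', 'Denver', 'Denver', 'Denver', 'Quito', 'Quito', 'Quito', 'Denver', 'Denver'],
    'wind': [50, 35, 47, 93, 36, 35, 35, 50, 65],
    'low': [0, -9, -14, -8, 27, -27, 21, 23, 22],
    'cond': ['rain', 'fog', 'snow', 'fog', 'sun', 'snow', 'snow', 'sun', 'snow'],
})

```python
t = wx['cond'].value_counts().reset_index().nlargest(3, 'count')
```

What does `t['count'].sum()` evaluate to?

value_counts of cond:
cond
snow    4
fog     2
sun     2
rain    1
Name: count, dtype: int64
reset_index():
   cond  count
0  snow      4
1   fog      2
2   sun      2
3  rain      1
take 3 rows with largest count:
   cond  count
0  snow      4
1   fog      2
2   sun      2

8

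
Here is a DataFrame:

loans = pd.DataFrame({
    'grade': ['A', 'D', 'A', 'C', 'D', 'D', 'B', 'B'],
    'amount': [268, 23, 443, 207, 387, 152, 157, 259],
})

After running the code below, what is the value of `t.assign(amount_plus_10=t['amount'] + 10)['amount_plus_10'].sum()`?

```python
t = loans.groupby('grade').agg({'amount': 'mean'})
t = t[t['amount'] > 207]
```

group by grade, mean of amount:
           amount
grade            
A      355.500000
B      208.000000
C      207.000000
D      187.333333
filter rows where amount > 207:
       amount
grade        
A       355.5
B       208.0
add column amount_plus_10 = t['amount'] + 10:
       amount  amount_plus_10
grade                        
A       355.5           365.5
B       208.0           218.0
Taking the sum of column 'amount_plus_10' gives 583.5.

583.5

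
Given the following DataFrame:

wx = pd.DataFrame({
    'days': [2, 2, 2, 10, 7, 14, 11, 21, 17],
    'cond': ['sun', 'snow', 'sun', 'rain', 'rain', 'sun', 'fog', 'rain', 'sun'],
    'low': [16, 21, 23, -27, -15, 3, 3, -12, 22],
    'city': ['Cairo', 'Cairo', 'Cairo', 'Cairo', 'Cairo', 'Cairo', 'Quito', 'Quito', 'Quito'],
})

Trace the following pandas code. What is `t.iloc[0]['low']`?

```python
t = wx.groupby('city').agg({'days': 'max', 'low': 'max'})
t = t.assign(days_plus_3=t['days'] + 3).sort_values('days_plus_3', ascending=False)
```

group by city: max(days), max(low):
       days  low
city            
Cairo    14   23
Quito    21   22
add column days_plus_3 = t['days'] + 3:
       days  low  days_plus_3
city                         
Cairo    14   23           17
Quito    21   22           24
sort by days_plus_3 descending:
       days  low  days_plus_3
city                         
Quito    21   22           24
Cairo    14   23           17
The value at position 0, column 'low' is 22.

22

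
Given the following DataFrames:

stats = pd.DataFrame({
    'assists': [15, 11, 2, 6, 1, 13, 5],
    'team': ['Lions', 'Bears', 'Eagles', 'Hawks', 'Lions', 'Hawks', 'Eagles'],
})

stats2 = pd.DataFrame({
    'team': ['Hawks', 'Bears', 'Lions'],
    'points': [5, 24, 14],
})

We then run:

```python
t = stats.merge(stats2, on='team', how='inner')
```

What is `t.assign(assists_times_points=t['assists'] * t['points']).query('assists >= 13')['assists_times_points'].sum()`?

merge on 'team' (how='inner') → 5 rows:
   assists   team  points
0       15  Lions      14
1       11  Bears      24
2        6  Hawks       5
3        1  Lions      14
4       13  Hawks       5
add column assists_times_points = t['assists'] * t['points']:
   assists   team  points  assists_times_points
0       15  Lions      14                   210
1       11  Bears      24                   264
2        6  Hawks       5                    30
3        1  Lions      14                    14
4       13  Hawks       5                    65
filter rows where assists >= 13:
   assists   team  points  assists_times_points
0       15  Lions      14                   210
4       13  Hawks       5                    65

275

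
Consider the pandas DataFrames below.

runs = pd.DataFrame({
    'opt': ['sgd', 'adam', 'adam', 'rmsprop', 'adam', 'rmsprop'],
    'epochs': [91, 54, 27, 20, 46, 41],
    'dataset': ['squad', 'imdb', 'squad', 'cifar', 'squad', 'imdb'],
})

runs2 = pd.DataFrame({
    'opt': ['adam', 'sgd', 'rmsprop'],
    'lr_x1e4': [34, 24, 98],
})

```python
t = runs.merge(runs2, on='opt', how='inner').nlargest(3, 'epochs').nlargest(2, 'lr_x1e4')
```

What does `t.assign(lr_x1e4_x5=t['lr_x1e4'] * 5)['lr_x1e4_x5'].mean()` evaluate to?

merge on 'opt' (how='inner') → 6 rows:
       opt  epochs dataset  lr_x1e4
0      sgd      91   squad       24
1     adam      54    imdb       34
2     adam      27   squad       34
3  rmsprop      20   cifar       98
4     adam      46   squad       34
5  rmsprop      41    imdb       98
take 3 rows with largest epochs:
    opt  epochs dataset  lr_x1e4
0   sgd      91   squad       24
1  adam      54    imdb       34
4  adam      46   squad       34
take 2 rows with largest lr_x1e4:
    opt  epochs dataset  lr_x1e4
1  adam      54    imdb       34
4  adam      46   squad       34
add column lr_x1e4_x5 = t['lr_x1e4'] * 5:
    opt  epochs dataset  lr_x1e4  lr_x1e4_x5
1  adam      54    imdb       34         170
4  adam      46   squad       34         170
The mean of column 'lr_x1e4_x5' is 170.0.

170.0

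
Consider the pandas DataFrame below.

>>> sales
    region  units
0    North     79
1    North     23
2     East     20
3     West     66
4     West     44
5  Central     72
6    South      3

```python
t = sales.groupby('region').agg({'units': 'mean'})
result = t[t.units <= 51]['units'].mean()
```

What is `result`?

24.6666666667

group by region, mean of units:
         units
region        
Central   72.0
East      20.0
North     51.0
South      3.0
West      55.0
filter rows where units <= 51:
        units
region       
East     20.0
North    51.0
South     3.0
The mean of column 'units' is 24.6666666667.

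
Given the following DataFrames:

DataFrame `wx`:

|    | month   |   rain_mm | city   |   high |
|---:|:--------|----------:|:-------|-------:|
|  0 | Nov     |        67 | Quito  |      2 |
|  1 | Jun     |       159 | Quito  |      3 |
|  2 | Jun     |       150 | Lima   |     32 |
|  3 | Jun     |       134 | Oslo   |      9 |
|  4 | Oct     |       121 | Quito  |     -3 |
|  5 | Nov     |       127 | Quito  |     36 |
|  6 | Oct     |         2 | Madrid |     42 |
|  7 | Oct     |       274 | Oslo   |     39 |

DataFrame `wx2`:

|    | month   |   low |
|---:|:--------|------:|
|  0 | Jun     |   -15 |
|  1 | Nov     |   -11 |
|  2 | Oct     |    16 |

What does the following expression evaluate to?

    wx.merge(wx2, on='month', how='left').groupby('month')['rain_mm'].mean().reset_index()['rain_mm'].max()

147.666666667

merge on 'month' (how='left') → 8 rows:
  month  rain_mm    city  high  low
0   Nov       67   Quito     2  -11
1   Jun      159   Quito     3  -15
2   Jun      150    Lima    32  -15
3   Jun      134    Oslo     9  -15
4   Oct      121   Quito    -3   16
5   Nov      127   Quito    36  -11
6   Oct        2  Madrid    42   16
7   Oct      274    Oslo    39   16
group by month, mean of rain_mm:
month
Jun    147.666667
Nov     97.000000
Oct    132.333333
Name: rain_mm, dtype: float64
reset_index():
  month     rain_mm
0   Jun  147.666667
1   Nov   97.000000
2   Oct  132.333333
So max() = 147.666666667.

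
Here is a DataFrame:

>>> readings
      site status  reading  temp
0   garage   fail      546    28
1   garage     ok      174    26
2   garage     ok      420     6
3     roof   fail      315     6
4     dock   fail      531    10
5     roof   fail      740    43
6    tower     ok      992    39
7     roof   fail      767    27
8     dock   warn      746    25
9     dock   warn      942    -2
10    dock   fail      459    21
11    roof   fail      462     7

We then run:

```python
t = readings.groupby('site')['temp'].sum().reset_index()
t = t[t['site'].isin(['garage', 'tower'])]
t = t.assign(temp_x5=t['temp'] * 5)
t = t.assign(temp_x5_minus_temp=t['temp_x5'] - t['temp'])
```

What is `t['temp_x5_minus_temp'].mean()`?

group by site, sum of temp:
site
dock      54
garage    60
roof      83
tower     39
Name: temp, dtype: int64
reset_index():
     site  temp
0    dock    54
1  garage    60
2    roof    83
3   tower    39
filter rows where site in ['garage', 'tower']:
     site  temp
1  garage    60
3   tower    39
add column temp_x5 = t['temp'] * 5:
     site  temp  temp_x5
1  garage    60      300
3   tower    39      195
add column temp_x5_minus_temp = t['temp_x5'] - t['temp']:
     site  temp  temp_x5  temp_x5_minus_temp
1  garage    60      300                 240
3   tower    39      195                 156
So mean() = 198.0.

198.0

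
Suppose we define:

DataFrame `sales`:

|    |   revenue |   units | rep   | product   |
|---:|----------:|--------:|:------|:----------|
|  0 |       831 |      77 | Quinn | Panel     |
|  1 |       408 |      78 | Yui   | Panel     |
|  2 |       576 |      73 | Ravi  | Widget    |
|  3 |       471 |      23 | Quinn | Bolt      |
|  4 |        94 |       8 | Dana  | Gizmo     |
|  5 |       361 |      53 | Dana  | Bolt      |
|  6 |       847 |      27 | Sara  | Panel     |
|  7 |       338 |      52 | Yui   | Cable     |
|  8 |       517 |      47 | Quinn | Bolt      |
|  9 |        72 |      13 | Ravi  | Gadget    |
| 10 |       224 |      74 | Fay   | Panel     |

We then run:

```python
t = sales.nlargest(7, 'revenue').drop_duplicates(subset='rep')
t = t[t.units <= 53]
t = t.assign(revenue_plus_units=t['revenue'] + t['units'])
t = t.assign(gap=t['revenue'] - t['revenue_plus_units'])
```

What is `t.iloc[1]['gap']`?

-53

take 7 rows with largest revenue:
   revenue  units    rep product
6      847     27   Sara   Panel
0      831     77  Quinn   Panel
2      576     73   Ravi  Widget
8      517     47  Quinn    Bolt
3      471     23  Quinn    Bolt
1      408     78    Yui   Panel
5      361     53   Dana    Bolt
drop duplicate rep (keep=first):
   revenue  units    rep product
6      847     27   Sara   Panel
0      831     77  Quinn   Panel
2      576     73   Ravi  Widget
1      408     78    Yui   Panel
5      361     53   Dana    Bolt
filter rows where units <= 53:
   revenue  units   rep product
6      847     27  Sara   Panel
5      361     53  Dana    Bolt
add column revenue_plus_units = t['revenue'] + t['units']:
   revenue  units   rep product  revenue_plus_units
6      847     27  Sara   Panel                 874
5      361     53  Dana    Bolt                 414
add column gap = t['revenue'] - t['revenue_plus_units']:
   revenue  units   rep product  revenue_plus_units  gap
6      847     27  Sara   Panel                 874  -27
5      361     53  Dana    Bolt                 414  -53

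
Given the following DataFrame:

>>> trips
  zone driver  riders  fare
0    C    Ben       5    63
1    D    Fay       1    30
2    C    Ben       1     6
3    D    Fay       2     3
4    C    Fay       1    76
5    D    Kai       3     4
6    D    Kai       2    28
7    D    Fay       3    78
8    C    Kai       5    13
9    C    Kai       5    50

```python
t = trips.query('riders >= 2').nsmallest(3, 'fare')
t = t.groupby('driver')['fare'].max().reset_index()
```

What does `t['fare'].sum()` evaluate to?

filter rows where riders >= 2:
  zone driver  riders  fare
0    C    Ben       5    63
3    D    Fay       2     3
5    D    Kai       3     4
6    D    Kai       2    28
7    D    Fay       3    78
8    C    Kai       5    13
9    C    Kai       5    50
take 3 rows with smallest fare:
  zone driver  riders  fare
3    D    Fay       2     3
5    D    Kai       3     4
8    C    Kai       5    13
group by driver, max of fare:
driver
Fay     3
Kai    13
Name: fare, dtype: int64
reset_index():
  driver  fare
0    Fay     3
1    Kai    13

16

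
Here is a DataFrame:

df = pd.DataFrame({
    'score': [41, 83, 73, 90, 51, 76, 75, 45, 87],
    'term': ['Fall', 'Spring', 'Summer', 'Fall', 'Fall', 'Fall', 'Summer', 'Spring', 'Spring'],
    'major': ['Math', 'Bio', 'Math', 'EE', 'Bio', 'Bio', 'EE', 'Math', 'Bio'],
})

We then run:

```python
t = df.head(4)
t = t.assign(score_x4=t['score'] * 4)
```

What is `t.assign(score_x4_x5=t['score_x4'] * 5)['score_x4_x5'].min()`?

take first 4 rows:
   score    term major
0     41    Fall  Math
1     83  Spring   Bio
2     73  Summer  Math
3     90    Fall    EE
add column score_x4 = t['score'] * 4:
   score    term major  score_x4
0     41    Fall  Math       164
1     83  Spring   Bio       332
2     73  Summer  Math       292
3     90    Fall    EE       360
add column score_x4_x5 = t['score_x4'] * 5:
   score    term major  score_x4  score_x4_x5
0     41    Fall  Math       164          820
1     83  Spring   Bio       332         1660
2     73  Summer  Math       292         1460
3     90    Fall    EE       360         1800
Then the min of column 'score_x4_x5': 820

820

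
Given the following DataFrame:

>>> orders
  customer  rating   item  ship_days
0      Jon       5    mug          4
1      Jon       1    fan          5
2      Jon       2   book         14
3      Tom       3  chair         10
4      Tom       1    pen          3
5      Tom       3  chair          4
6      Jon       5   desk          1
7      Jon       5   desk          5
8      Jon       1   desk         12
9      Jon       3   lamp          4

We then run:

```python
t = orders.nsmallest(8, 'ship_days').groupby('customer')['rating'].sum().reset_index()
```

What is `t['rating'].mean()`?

13.0

take 8 rows with smallest ship_days:
  customer  rating   item  ship_days
6      Jon       5   desk          1
4      Tom       1    pen          3
0      Jon       5    mug          4
5      Tom       3  chair          4
9      Jon       3   lamp          4
1      Jon       1    fan          5
7      Jon       5   desk          5
3      Tom       3  chair         10
group by customer, sum of rating:
customer
Jon    19
Tom     7
Name: rating, dtype: int64
reset_index():
  customer  rating
0      Jon      19
1      Tom       7
Then the mean of column 'rating': 13.0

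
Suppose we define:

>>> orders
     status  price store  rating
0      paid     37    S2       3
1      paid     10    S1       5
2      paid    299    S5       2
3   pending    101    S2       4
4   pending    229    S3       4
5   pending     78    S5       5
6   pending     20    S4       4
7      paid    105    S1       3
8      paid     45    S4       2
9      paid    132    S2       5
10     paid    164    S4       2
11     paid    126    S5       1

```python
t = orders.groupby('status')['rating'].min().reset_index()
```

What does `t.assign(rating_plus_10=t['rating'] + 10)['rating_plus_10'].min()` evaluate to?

group by status, min of rating:
status
paid       1
pending    4
Name: rating, dtype: int64
reset_index():
    status  rating
0     paid       1
1  pending       4
add column rating_plus_10 = t['rating'] + 10:
    status  rating  rating_plus_10
0     paid       1              11
1  pending       4              14

11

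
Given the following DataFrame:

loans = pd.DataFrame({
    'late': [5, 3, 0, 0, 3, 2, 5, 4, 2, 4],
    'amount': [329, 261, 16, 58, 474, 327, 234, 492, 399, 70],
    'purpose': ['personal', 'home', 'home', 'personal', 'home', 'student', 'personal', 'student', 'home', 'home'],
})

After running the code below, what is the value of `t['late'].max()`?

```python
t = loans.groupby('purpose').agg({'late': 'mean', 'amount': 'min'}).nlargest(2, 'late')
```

3.33333333333

group by purpose: mean(late), min(amount):
              late  amount
purpose                   
home      2.400000      16
personal  3.333333      58
student   3.000000     327
take 2 rows with largest late:
              late  amount
purpose                   
personal  3.333333      58
student   3.000000     327
So max() = 3.33333333333.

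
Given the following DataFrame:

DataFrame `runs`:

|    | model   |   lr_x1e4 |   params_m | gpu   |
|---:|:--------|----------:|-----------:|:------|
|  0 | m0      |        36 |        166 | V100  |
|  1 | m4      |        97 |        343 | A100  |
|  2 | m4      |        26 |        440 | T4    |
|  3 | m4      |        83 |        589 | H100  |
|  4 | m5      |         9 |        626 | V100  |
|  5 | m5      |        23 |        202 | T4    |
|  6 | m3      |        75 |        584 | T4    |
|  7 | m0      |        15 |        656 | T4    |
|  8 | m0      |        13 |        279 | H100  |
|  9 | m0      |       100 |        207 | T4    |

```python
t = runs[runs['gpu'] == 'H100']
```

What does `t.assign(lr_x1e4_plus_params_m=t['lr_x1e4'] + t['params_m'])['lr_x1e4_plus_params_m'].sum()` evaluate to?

filter rows where gpu == 'H100':
  model  lr_x1e4  params_m   gpu
3    m4       83       589  H100
8    m0       13       279  H100
add column lr_x1e4_plus_params_m = t['lr_x1e4'] + t['params_m']:
  model  lr_x1e4  params_m   gpu  lr_x1e4_plus_params_m
3    m4       83       589  H100                    672
8    m0       13       279  H100                    292
Taking the sum of column 'lr_x1e4_plus_params_m' gives 964.

964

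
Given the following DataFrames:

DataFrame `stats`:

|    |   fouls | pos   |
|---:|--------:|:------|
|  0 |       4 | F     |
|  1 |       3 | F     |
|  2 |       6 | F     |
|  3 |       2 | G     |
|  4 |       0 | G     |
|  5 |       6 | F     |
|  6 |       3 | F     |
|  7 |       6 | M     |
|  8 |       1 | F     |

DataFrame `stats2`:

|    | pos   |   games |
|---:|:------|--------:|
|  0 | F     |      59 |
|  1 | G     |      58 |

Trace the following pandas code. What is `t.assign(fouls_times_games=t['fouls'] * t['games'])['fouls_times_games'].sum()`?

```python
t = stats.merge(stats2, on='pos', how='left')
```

merge on 'pos' (how='left') → 9 rows:
   fouls pos  games
0      4   F   59.0
1      3   F   59.0
2      6   F   59.0
3      2   G   58.0
4      0   G   58.0
5      6   F   59.0
6      3   F   59.0
7      6   M    NaN
8      1   F   59.0
add column fouls_times_games = t['fouls'] * t['games']:
   fouls pos  games  fouls_times_games
0      4   F   59.0              236.0
1      3   F   59.0              177.0
2      6   F   59.0              354.0
3      2   G   58.0              116.0
4      0   G   58.0                0.0
5      6   F   59.0              354.0
6      3   F   59.0              177.0
7      6   M    NaN                NaN
8      1   F   59.0               59.0
The sum of column 'fouls_times_games' is 1473.0.

1473.0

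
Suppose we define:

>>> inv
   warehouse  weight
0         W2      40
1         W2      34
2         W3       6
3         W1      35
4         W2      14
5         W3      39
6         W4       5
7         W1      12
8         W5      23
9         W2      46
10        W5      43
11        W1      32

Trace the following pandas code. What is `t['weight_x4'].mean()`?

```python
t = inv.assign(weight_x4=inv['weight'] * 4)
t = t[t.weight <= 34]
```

72.0

add column weight_x4 = inv['weight'] * 4:
   warehouse  weight  weight_x4
0         W2      40        160
1         W2      34        136
2         W3       6         24
3         W1      35        140
4         W2      14         56
5         W3      39        156
6         W4       5         20
7         W1      12         48
8         W5      23         92
9         W2      46        184
10        W5      43        172
11        W1      32        128
filter rows where weight <= 34:
   warehouse  weight  weight_x4
1         W2      34        136
2         W3       6         24
4         W2      14         56
6         W4       5         20
7         W1      12         48
8         W5      23         92
11        W1      32        128
Hence 72.0.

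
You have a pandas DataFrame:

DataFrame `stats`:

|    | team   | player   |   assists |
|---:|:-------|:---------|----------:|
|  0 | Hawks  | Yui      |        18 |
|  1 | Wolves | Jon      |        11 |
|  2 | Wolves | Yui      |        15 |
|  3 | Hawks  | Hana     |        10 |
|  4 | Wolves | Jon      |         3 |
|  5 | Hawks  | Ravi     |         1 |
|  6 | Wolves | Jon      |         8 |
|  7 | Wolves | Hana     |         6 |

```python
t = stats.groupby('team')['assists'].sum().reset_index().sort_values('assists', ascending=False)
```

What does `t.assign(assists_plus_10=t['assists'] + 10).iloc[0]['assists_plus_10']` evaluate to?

group by team, sum of assists:
team
Hawks     29
Wolves    43
Name: assists, dtype: int64
reset_index():
     team  assists
0   Hawks       29
1  Wolves       43
sort by assists descending:
     team  assists
1  Wolves       43
0   Hawks       29
add column assists_plus_10 = t['assists'] + 10:
     team  assists  assists_plus_10
1  Wolves       43               53
0   Hawks       29               39
Then the value at position 0, column 'assists_plus_10': 53

53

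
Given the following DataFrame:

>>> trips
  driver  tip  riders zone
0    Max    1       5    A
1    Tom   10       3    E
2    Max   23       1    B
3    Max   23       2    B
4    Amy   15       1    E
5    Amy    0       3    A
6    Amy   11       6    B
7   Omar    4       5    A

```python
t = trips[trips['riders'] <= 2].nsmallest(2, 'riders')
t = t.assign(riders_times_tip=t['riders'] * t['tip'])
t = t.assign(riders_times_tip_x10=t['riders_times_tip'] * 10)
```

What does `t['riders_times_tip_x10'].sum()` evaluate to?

filter rows where riders <= 2:
  driver  tip  riders zone
2    Max   23       1    B
3    Max   23       2    B
4    Amy   15       1    E
take 2 rows with smallest riders:
  driver  tip  riders zone
2    Max   23       1    B
4    Amy   15       1    E
add column riders_times_tip = t['riders'] * t['tip']:
  driver  tip  riders zone  riders_times_tip
2    Max   23       1    B                23
4    Amy   15       1    E                15
add column riders_times_tip_x10 = t['riders_times_tip'] * 10:
  driver  tip  riders zone  riders_times_tip  riders_times_tip_x10
2    Max   23       1    B                23                   230
4    Amy   15       1    E                15                   150

380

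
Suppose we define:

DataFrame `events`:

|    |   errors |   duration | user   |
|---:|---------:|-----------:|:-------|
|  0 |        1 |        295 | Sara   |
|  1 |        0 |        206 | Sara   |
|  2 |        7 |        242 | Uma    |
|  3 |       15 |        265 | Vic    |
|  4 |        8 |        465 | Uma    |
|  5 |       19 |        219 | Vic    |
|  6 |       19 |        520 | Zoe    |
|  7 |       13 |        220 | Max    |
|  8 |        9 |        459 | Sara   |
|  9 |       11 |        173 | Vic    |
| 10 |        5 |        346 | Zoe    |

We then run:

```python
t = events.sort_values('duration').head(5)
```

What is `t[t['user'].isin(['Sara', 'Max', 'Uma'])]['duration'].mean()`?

sort by duration:
    errors  duration  user
9       11       173   Vic
1        0       206  Sara
5       19       219   Vic
7       13       220   Max
2        7       242   Uma
3       15       265   Vic
0        1       295  Sara
10       5       346   Zoe
8        9       459  Sara
4        8       465   Uma
6       19       520   Zoe
take first 5 rows:
   errors  duration  user
9      11       173   Vic
1       0       206  Sara
5      19       219   Vic
7      13       220   Max
2       7       242   Uma
filter rows where user in ['Sara', 'Max', 'Uma']:
   errors  duration  user
1       0       206  Sara
7      13       220   Max
2       7       242   Uma
Then the mean of column 'duration': 222.666666667

222.666666667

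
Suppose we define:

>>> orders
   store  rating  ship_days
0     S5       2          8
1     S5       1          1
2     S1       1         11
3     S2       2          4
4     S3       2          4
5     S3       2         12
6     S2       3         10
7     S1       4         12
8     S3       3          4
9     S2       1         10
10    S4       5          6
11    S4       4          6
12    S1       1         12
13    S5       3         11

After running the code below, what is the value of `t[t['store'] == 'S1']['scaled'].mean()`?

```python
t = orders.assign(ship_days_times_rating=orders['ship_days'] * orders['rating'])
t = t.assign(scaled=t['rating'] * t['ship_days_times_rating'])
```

71.6666666667

add column ship_days_times_rating = orders['ship_days'] * orders['rating']:
   store  rating  ship_days  ship_days_times_rating
0     S5       2          8                      16
1     S5       1          1                       1
2     S1       1         11                      11
3     S2       2          4                       8
4     S3       2          4                       8
5     S3       2         12                      24
6     S2       3         10                      30
7     S1       4         12                      48
8     S3       3          4                      12
9     S2       1         10                      10
10    S4       5          6                      30
11    S4       4          6                      24
12    S1       1         12                      12
13    S5       3         11                      33
add column scaled = t['rating'] * t['ship_days_times_rating']:
   store  rating  ship_days  ship_days_times_rating  scaled
0     S5       2          8                      16      32
1     S5       1          1                       1       1
2     S1       1         11                      11      11
3     S2       2          4                       8      16
4     S3       2          4                       8      16
5     S3       2         12                      24      48
6     S2       3         10                      30      90
7     S1       4         12                      48     192
8     S3       3          4                      12      36
9     S2       1         10                      10      10
10    S4       5          6                      30     150
11    S4       4          6                      24      96
12    S1       1         12                      12      12
13    S5       3         11                      33      99
filter rows where store == 'S1':
   store  rating  ship_days  ship_days_times_rating  scaled
2     S1       1         11                      11      11
7     S1       4         12                      48     192
12    S1       1         12                      12      12
Then the mean of column 'scaled': 71.6666666667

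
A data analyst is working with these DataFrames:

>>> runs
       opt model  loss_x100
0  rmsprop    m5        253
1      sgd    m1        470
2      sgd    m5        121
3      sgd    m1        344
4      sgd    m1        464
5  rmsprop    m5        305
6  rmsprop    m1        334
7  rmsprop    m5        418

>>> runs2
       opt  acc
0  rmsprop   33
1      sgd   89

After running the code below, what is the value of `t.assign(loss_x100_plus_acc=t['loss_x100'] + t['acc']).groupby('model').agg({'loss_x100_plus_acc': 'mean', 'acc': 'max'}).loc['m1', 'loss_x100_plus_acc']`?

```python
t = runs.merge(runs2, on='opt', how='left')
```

merge on 'opt' (how='left') → 8 rows:
       opt model  loss_x100  acc
0  rmsprop    m5        253   33
1      sgd    m1        470   89
2      sgd    m5        121   89
3      sgd    m1        344   89
4      sgd    m1        464   89
5  rmsprop    m5        305   33
6  rmsprop    m1        334   33
7  rmsprop    m5        418   33
add column loss_x100_plus_acc = t['loss_x100'] + t['acc']:
       opt model  loss_x100  acc  loss_x100_plus_acc
0  rmsprop    m5        253   33                 286
1      sgd    m1        470   89                 559
2      sgd    m5        121   89                 210
3      sgd    m1        344   89                 433
4      sgd    m1        464   89                 553
5  rmsprop    m5        305   33                 338
6  rmsprop    m1        334   33                 367
7  rmsprop    m5        418   33                 451
group by model: mean(loss_x100_plus_acc), max(acc):
       loss_x100_plus_acc  acc
model                         
m1                 478.00   89
m5                 321.25   89
Then the value at row 'm1', column 'loss_x100_plus_acc': 478.0

478.0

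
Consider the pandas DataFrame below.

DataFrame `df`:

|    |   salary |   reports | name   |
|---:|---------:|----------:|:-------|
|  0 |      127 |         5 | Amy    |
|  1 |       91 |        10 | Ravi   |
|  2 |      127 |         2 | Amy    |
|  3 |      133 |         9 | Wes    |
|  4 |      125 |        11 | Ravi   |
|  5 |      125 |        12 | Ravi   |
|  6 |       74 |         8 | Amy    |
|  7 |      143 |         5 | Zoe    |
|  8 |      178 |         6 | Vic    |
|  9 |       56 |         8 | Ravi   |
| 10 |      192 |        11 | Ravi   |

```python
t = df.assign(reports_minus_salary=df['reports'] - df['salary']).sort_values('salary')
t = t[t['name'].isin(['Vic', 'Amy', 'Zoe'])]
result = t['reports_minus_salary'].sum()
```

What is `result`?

add column reports_minus_salary = df['reports'] - df['salary']:
    salary  reports  name  reports_minus_salary
0      127        5   Amy                  -122
1       91       10  Ravi                   -81
2      127        2   Amy                  -125
3      133        9   Wes                  -124
4      125       11  Ravi                  -114
5      125       12  Ravi                  -113
6       74        8   Amy                   -66
7      143        5   Zoe                  -138
8      178        6   Vic                  -172
9       56        8  Ravi                   -48
10     192       11  Ravi                  -181
sort by salary:
    salary  reports  name  reports_minus_salary
9       56        8  Ravi                   -48
6       74        8   Amy                   -66
1       91       10  Ravi                   -81
4      125       11  Ravi                  -114
5      125       12  Ravi                  -113
0      127        5   Amy                  -122
2      127        2   Amy                  -125
3      133        9   Wes                  -124
7      143        5   Zoe                  -138
8      178        6   Vic                  -172
10     192       11  Ravi                  -181
filter rows where name in ['Vic', 'Amy', 'Zoe']:
   salary  reports name  reports_minus_salary
6      74        8  Amy                   -66
0     127        5  Amy                  -122
2     127        2  Amy                  -125
7     143        5  Zoe                  -138
8     178        6  Vic                  -172
Taking the sum of column 'reports_minus_salary' gives -623.

-623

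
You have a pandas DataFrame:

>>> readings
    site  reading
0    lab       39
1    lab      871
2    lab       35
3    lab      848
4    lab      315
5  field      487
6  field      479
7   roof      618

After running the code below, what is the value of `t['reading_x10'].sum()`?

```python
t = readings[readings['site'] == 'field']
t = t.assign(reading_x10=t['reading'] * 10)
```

9660

filter rows where site == 'field':
    site  reading
5  field      487
6  field      479
add column reading_x10 = t['reading'] * 10:
    site  reading  reading_x10
5  field      487         4870
6  field      479         4790
So sum() = 9660.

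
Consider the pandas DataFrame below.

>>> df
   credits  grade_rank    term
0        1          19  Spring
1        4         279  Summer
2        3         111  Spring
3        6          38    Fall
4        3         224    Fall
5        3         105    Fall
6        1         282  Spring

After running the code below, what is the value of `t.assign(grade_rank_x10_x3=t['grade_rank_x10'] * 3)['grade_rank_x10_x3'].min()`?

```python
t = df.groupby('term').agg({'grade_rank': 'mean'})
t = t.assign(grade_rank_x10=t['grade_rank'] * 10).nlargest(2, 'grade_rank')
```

4120.0

group by term, mean of grade_rank:
        grade_rank
term              
Fall    122.333333
Spring  137.333333
Summer  279.000000
add column grade_rank_x10 = t['grade_rank'] * 10:
        grade_rank  grade_rank_x10
term                              
Fall    122.333333     1223.333333
Spring  137.333333     1373.333333
Summer  279.000000     2790.000000
take 2 rows with largest grade_rank:
        grade_rank  grade_rank_x10
term                              
Summer  279.000000     2790.000000
Spring  137.333333     1373.333333
add column grade_rank_x10_x3 = t['grade_rank_x10'] * 3:
        grade_rank  grade_rank_x10  grade_rank_x10_x3
term                                                 
Summer  279.000000     2790.000000             8370.0
Spring  137.333333     1373.333333             4120.0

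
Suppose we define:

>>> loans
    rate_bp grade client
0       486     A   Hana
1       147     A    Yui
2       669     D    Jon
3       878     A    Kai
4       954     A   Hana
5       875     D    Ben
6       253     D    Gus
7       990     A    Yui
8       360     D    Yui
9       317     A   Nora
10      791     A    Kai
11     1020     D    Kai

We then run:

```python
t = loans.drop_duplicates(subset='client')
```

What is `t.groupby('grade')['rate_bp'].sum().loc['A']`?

1828

drop duplicate client (keep=first):
   rate_bp grade client
0      486     A   Hana
1      147     A    Yui
2      669     D    Jon
3      878     A    Kai
5      875     D    Ben
6      253     D    Gus
9      317     A   Nora
group by grade, sum of rate_bp:
grade
A    1828
D    1797
Name: rate_bp, dtype: int64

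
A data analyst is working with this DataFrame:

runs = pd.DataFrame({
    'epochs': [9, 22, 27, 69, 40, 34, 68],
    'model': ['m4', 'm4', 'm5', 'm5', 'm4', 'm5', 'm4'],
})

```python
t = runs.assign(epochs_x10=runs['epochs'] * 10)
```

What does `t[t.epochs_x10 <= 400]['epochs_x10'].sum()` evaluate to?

add column epochs_x10 = runs['epochs'] * 10:
   epochs model  epochs_x10
0       9    m4          90
1      22    m4         220
2      27    m5         270
3      69    m5         690
4      40    m4         400
5      34    m5         340
6      68    m4         680
filter rows where epochs_x10 <= 400:
   epochs model  epochs_x10
0       9    m4          90
1      22    m4         220
2      27    m5         270
4      40    m4         400
5      34    m5         340

1320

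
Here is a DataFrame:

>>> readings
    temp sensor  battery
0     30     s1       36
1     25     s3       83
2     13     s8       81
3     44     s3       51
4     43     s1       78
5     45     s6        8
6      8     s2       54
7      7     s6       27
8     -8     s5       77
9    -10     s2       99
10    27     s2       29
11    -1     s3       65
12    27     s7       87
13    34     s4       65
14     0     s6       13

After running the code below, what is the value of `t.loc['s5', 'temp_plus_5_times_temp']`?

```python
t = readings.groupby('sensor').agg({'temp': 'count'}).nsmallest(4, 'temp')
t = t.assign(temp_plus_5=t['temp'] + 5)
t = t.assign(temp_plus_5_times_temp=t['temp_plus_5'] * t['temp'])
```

6

group by sensor, count of temp:
        temp
sensor      
s1         2
s2         3
s3         3
s4         1
s5         1
s6         3
s7         1
s8         1
take 4 rows with smallest temp:
        temp
sensor      
s4         1
s5         1
s7         1
s8         1
add column temp_plus_5 = t['temp'] + 5:
        temp  temp_plus_5
sensor                   
s4         1            6
s5         1            6
s7         1            6
s8         1            6
add column temp_plus_5_times_temp = t['temp_plus_5'] * t['temp']:
        temp  temp_plus_5  temp_plus_5_times_temp
sensor                                           
s4         1            6                       6
s5         1            6                       6
s7         1            6                       6
s8         1            6                       6
Hence 6.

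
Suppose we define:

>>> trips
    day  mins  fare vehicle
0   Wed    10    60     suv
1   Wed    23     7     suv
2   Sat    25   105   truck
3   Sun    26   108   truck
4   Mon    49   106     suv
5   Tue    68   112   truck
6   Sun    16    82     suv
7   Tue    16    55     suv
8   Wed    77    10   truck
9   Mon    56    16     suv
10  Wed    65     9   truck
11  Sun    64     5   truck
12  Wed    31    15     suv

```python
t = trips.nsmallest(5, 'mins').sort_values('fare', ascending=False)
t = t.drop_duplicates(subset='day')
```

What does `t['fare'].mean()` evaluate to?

75.5

take 5 rows with smallest mins:
   day  mins  fare vehicle
0  Wed    10    60     suv
6  Sun    16    82     suv
7  Tue    16    55     suv
1  Wed    23     7     suv
2  Sat    25   105   truck
sort by fare descending:
   day  mins  fare vehicle
2  Sat    25   105   truck
6  Sun    16    82     suv
0  Wed    10    60     suv
7  Tue    16    55     suv
1  Wed    23     7     suv
drop duplicate day (keep=first):
   day  mins  fare vehicle
2  Sat    25   105   truck
6  Sun    16    82     suv
0  Wed    10    60     suv
7  Tue    16    55     suv
Taking the mean of column 'fare' gives 75.5.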